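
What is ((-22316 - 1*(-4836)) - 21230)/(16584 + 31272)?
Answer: -19355/23928 ≈ -0.80888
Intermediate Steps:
((-22316 - 1*(-4836)) - 21230)/(16584 + 31272) = ((-22316 + 4836) - 21230)/47856 = (-17480 - 21230)*(1/47856) = -38710*1/47856 = -19355/23928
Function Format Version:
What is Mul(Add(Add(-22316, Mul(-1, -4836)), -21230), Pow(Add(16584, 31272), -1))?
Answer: Rational(-19355, 23928) ≈ -0.80888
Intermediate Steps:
Mul(Add(Add(-22316, Mul(-1, -4836)), -21230), Pow(Add(16584, 31272), -1)) = Mul(Add(Add(-22316, 4836), -21230), Pow(47856, -1)) = Mul(Add(-17480, -21230), Rational(1, 47856)) = Mul(-38710, Rational(1, 47856)) = Rational(-19355, 23928)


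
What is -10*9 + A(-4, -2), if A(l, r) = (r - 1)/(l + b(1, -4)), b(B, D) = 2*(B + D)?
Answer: -897/10 ≈ -89.700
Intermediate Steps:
b(B, D) = 2*B + 2*D
A(l, r) = (-1 + r)/(-6 + l) (A(l, r) = (r - 1)/(l + (2*1 + 2*(-4))) = (-1 + r)/(l + (2 - 8)) = (-1 + r)/(l - 6) = (-1 + r)/(-6 + l))
-10*9 + A(-4, -2) = -10*9 + (-1 - 2)/(-6 - 4) = -90 - 3/(-10) = -90 - ⅒*(-3) = -90 + 3/10 = -897/10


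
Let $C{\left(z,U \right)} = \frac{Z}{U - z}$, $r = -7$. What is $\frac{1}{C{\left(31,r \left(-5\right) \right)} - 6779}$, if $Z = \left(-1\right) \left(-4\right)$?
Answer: $- \frac{1}{6778} \approx -0.00014754$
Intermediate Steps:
$Z = 4$
$C{\left(z,U \right)} = \frac{4}{U - z}$
$\frac{1}{C{\left(31,r \left(-5\right) \right)} - 6779} = \frac{1}{\frac{4}{\left(-7\right) \left(-5\right) - 31} - 6779} = \frac{1}{\frac{4}{35 - 31} - 6779} = \frac{1}{\frac{4}{4} - 6779} = \frac{1}{4 \cdot \frac{1}{4} - 6779} = \frac{1}{1 - 6779} = \frac{1}{-6778} = - \frac{1}{6778}$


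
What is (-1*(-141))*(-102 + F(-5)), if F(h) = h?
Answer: -15087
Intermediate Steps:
(-1*(-141))*(-102 + F(-5)) = (-1*(-141))*(-102 - 5) = 141*(-107) = -15087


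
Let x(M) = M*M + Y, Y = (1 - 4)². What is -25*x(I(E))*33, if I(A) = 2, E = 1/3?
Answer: -10725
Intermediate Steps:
E = ⅓ ≈ 0.33333
Y = 9 (Y = (-3)² = 9)
x(M) = 9 + M² (x(M) = M*M + 9 = M² + 9 = 9 + M²)
-25*x(I(E))*33 = -25*(9 + 2²)*33 = -25*(9 + 4)*33 = -25*13*33 = -325*33 = -10725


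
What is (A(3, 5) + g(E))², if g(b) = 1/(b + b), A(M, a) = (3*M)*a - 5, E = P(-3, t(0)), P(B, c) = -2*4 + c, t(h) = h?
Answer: 408321/256 ≈ 1595.0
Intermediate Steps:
P(B, c) = -8 + c
E = -8 (E = -8 + 0 = -8)
A(M, a) = -5 + 3*M*a (A(M, a) = 3*M*a - 5 = -5 + 3*M*a)
g(b) = 1/(2*b)
(A(3, 5) + g(E))² = ((-5 + 3*3*5) + (½)/(-8))² = ((-5 + 45) + (½)*(-⅛))² = (40 - 1/16)² = (639/16)² = 408321/256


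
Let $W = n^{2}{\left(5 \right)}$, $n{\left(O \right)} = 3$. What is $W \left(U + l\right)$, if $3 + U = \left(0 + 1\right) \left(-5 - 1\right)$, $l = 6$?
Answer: $-27$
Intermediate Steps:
$U = -9$ ($U = -3 + \left(0 + 1\right) \left(-5 - 1\right) = -3 + 1 \left(-6\right) = -3 - 6 = -9$)
$W = 9$ ($W = 3^{2} = 9$)
$W \left(U + l\right) = 9 \left(-9 + 6\right) = 9 \left(-3\right) = -27$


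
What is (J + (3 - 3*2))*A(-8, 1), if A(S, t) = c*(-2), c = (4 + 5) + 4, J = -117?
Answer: 3120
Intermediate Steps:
c = 13 (c = 9 + 4 = 13)
A(S, t) = -26 (A(S, t) = 13*(-2) = -26)
(J + (3 - 3*2))*A(-8, 1) = (-117 + (3 - 3*2))*(-26) = (-117 + (3 - 6))*(-26) = (-117 - 3)*(-26) = -120*(-26) = 3120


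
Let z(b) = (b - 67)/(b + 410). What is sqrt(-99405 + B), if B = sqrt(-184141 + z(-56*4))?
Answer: sqrt(-382112820 + 62*I*sqrt(707844018))/62 ≈ 0.68052 + 315.29*I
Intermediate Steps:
z(b) = (-67 + b)/(410 + b)
B = I*sqrt(707844018)/62 (B = sqrt(-184141 + (-67 - 56*4)/(410 - 56*4)) = sqrt(-184141 + (-67 - 224)/(410 - 224)) = sqrt(-184141 - 291/186) = sqrt(-184141 + (1/186)*(-291)) = sqrt(-184141 - 97/62) = sqrt(-11416839/62) = I*sqrt(707844018)/62 ≈ 429.12*I)
sqrt(-99405 + B) = sqrt(-99405 + I*sqrt(707844018)/62)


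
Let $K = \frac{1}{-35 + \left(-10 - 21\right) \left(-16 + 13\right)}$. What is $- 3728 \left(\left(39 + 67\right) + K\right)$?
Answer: $- \frac{11461736}{29} \approx -3.9523 \cdot 10^{5}$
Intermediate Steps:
$K = \frac{1}{58}$ ($K = \frac{1}{-35 - -93} = \frac{1}{-35 + 93} = \frac{1}{58} \approx 0.017241$)
$- 3728 \left(\left(39 + 67\right) + K\right) = - 3728 \left(\left(39 + 67\right) + \frac{1}{58}\right) = - 3728 \left(106 + \frac{1}{58}\right) = \left(-3728\right) \frac{6149}{58} = - \frac{11461736}{29}$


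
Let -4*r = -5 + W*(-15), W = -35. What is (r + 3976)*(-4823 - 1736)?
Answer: -25225914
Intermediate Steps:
r = -130 (r = -(-5 - 35*(-15))/4 = -(-5 + 525)/4 = -¼*520 = -130)
(r + 3976)*(-4823 - 1736) = (-130 + 3976)*(-4823 - 1736) = 3846*(-6559) = -25225914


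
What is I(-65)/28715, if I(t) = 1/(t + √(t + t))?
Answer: -1/1923905 - I*√130/125053825 ≈ -5.1978e-7 - 9.1175e-8*I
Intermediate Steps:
I(t) = 1/(t + √2*√t) (I(t) = 1/(t + √(2*t)) = 1/(t + √2*√t))
I(-65)/28715 = 1/(-65 + √2*√(-65)*28715) = (1/28715)/(-65 + √2*(I*√65)) = (1/28715)/(-65 + I*√130) = 1/(28715*(-65 + I*√130))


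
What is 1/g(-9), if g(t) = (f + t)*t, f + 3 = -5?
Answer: 1/153 ≈ 0.0065359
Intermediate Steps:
f = -8 (f = -3 - 5 = -8)
g(t) = t*(-8 + t) (g(t) = (-8 + t)*t = t*(-8 + t))
1/g(-9) = 1/(-9*(-8 - 9)) = 1/(-9*(-17)) = 1/153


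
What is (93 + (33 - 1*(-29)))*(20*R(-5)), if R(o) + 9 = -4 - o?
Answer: -24800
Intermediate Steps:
R(o) = -13 - o (R(o) = -9 + (-4 - o) = -13 - o)
(93 + (33 - 1*(-29)))*(20*R(-5)) = (93 + (33 - 1*(-29)))*(20*(-13 - 1*(-5))) = (93 + (33 + 29))*(20*(-13 + 5)) = (93 + 62)*(20*(-8)) = 155*(-160) = -24800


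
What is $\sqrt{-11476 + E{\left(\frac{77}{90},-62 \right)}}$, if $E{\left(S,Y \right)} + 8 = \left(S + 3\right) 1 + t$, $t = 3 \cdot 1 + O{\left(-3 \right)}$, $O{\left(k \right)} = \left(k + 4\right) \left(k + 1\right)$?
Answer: $\frac{i \sqrt{10331230}}{30} \approx 107.14 i$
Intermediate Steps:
$O{\left(k \right)} = \left(1 + k\right) \left(4 + k\right)$ ($O{\left(k \right)} = \left(4 + k\right) \left(1 + k\right) = \left(1 + k\right) \left(4 + k\right)$)
$t = 1$ ($t = 3 \cdot 1 + \left(4 + \left(-3\right)^{2} + 5 \left(-3\right)\right) = 3 + \left(4 + 9 - 15\right) = 3 - 2 = 1$)
$E{\left(S,Y \right)} = -4 + S$ ($E{\left(S,Y \right)} = -8 + \left(\left(S + 3\right) 1 + 1\right) = -8 + \left(\left(3 + S\right) 1 + 1\right) = -8 + \left(\left(3 + S\right) + 1\right) = -8 + \left(4 + S\right) = -4 + S$)
$\sqrt{-11476 + E{\left(\frac{77}{90},-62 \right)}} = \sqrt{-11476 - \left(4 - \frac{77}{90}\right)} = \sqrt{-11476 + \left(-4 + 77 \cdot \frac{1}{90}\right)} = \sqrt{-11476 + \left(-4 + \frac{77}{90}\right)} = \sqrt{-11476 - \frac{283}{90}} = \sqrt{- \frac{1033123}{90}} = \frac{i \sqrt{10331230}}{30}$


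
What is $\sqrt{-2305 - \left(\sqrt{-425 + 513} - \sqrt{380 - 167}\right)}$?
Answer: $\sqrt{-2305 + \sqrt{213} - 2 \sqrt{22}} \approx 47.956 i$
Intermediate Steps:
$\sqrt{-2305 - \left(\sqrt{-425 + 513} - \sqrt{380 - 167}\right)} = \sqrt{-2305 + \left(\sqrt{213} - \sqrt{88}\right)} = \sqrt{-2305 + \left(\sqrt{213} - 2 \sqrt{22}\right)} = \sqrt{-2305 + \sqrt{213} - 2 \sqrt{22}}$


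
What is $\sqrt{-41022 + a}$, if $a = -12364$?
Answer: $i \sqrt{53386} \approx 231.05 i$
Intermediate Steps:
$\sqrt{-41022 + a} = \sqrt{-41022 - 12364} = \sqrt{-53386} = i \sqrt{53386}$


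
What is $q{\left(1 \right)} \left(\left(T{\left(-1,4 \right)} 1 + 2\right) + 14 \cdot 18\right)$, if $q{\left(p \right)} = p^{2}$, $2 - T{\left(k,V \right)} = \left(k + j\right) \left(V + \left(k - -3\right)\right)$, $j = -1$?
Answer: $268$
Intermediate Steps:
$T{\left(k,V \right)} = 2 - \left(-1 + k\right) \left(3 + V + k\right)$ ($T{\left(k,V \right)} = 2 - \left(k - 1\right) \left(V + \left(k - -3\right)\right) = 2 - \left(-1 + k\right) \left(V + \left(k + 3\right)\right) = 2 - \left(-1 + k\right) \left(V + \left(3 + k\right)\right) = 2 - \left(-1 + k\right) \left(3 + V + k\right)$)
$q{\left(1 \right)} \left(\left(T{\left(-1,4 \right)} 1 + 2\right) + 14 \cdot 18\right) = 1^{2} \left(\left(\left(5 + 4 - \left(-1\right)^{2} - -2 - 4 \left(-1\right)\right) 1 + 2\right) + 14 \cdot 18\right) = 1 \left(\left(\left(5 + 4 - 1 + 2 + 4\right) 1 + 2\right) + 252\right) = 1 \left(\left(14 \cdot 1 + 2\right) + 252\right) = 1 \left(\left(14 + 2\right) + 252\right) = 1 \left(16 + 252\right) = 1 \cdot 268 = 268$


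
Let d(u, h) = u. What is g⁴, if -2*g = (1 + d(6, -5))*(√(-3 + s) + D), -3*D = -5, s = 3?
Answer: 1500625/1296 ≈ 1157.9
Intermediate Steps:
D = 5/3 (D = -⅓*(-5) = 5/3 ≈ 1.6667)
g = -35/6 (g = -(1 + 6)*(√(-3 + 3) + 5/3)/2 = -7*(√0 + 5/3)/2 = -7*(0 + 5/3)/2 = -7*5/(2*3) = -½*35/3 = -35/6 ≈ -5.8333)
g⁴ = (-35/6)⁴ = 1500625/1296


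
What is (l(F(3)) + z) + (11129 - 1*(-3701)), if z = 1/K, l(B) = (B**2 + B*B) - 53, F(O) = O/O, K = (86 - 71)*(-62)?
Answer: 13744469/930 ≈ 14779.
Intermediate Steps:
K = -930 (K = 15*(-62) = -930)
F(O) = 1
l(B) = -53 + 2*B**2 (l(B) = (B**2 + B**2) - 53 = 2*B**2 - 53 = -53 + 2*B**2)
z = -1/930 (z = 1/(-930) = -1/930 ≈ -0.0010753)
(l(F(3)) + z) + (11129 - 1*(-3701)) = ((-53 + 2*1**2) - 1/930) + (11129 - 1*(-3701)) = ((-53 + 2*1) - 1/930) + (11129 + 3701) = ((-53 + 2) - 1/930) + 14830 = (-51 - 1/930) + 14830 = -47431/930 + 14830 = 13744469/930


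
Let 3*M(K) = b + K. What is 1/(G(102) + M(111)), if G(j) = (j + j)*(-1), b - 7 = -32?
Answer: -3/526 ≈ -0.0057034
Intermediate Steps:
b = -25 (b = 7 - 32 = -25)
M(K) = -25/3 + K/3 (M(K) = (-25 + K)/3 = -25/3 + K/3)
G(j) = -2*j (G(j) = (2*j)*(-1) = -2*j)
1/(G(102) + M(111)) = 1/(-2*102 + (-25/3 + (⅓)*111)) = 1/(-204 + (-25/3 + 37)) = 1/(-204 + 86/3) = 1/(-526/3) = -3/526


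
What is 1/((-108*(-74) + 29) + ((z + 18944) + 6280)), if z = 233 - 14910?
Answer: 1/18568 ≈ 5.3856e-5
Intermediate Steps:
z = -14677
1/((-108*(-74) + 29) + ((z + 18944) + 6280)) = 1/((-108*(-74) + 29) + ((-14677 + 18944) + 6280)) = 1/((7992 + 29) + (4267 + 6280)) = 1/(8021 + 10547) = 1/18568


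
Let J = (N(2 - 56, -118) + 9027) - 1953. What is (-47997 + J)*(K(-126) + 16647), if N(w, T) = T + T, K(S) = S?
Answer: -679987839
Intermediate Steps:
N(w, T) = 2*T
J = 6838 (J = (2*(-118) + 9027) - 1953 = (-236 + 9027) - 1953 = 8791 - 1953 = 6838)
(-47997 + J)*(K(-126) + 16647) = (-47997 + 6838)*(-126 + 16647) = -41159*16521 = -679987839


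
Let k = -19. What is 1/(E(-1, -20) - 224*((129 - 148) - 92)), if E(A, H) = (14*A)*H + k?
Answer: 1/25125 ≈ 3.9801e-5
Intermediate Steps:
E(A, H) = -19 + 14*A*H (E(A, H) = (14*A)*H - 19 = 14*A*H - 19 = -19 + 14*A*H)
1/(E(-1, -20) - 224*((129 - 148) - 92)) = 1/((-19 + 14*(-1)*(-20)) - 224*((129 - 148) - 92)) = 1/((-19 + 280) - 224*(-19 - 92)) = 1/(261 - 224*(-111)) = 1/(261 + 24864) = 1/25125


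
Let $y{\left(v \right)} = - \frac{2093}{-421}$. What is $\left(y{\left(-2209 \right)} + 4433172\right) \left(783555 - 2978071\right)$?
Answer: $- \frac{4095773351602580}{421} \approx -9.7287 \cdot 10^{12}$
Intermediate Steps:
$y{\left(v \right)} = \frac{2093}{421}$ ($y{\left(v \right)} = \left(-2093\right) \left(- \frac{1}{421}\right) = \frac{2093}{421}$)
$\left(y{\left(-2209 \right)} + 4433172\right) \left(783555 - 2978071\right) = \left(\frac{2093}{421} + 4433172\right) \left(783555 - 2978071\right) = \frac{1866367505}{421} \left(-2194516\right) = - \frac{4095773351602580}{421}$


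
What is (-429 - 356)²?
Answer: 616225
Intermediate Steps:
(-429 - 356)² = (-785)² = 616225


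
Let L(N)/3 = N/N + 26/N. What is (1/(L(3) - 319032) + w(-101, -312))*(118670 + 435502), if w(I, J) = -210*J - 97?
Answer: 11565643493394096/319003 ≈ 3.6256e+10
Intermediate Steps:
w(I, J) = -97 - 210*J
L(N) = 3 + 78/N (L(N) = 3*(N/N + 26/N) = 3*(1 + 26/N) = 3 + 78/N)
(1/(L(3) - 319032) + w(-101, -312))*(118670 + 435502) = (1/((3 + 78/3) - 319032) + (-97 - 210*(-312)))*(118670 + 435502) = (1/((3 + 78*(⅓)) - 319032) + (-97 + 65520))*554172 = (1/((3 + 26) - 319032) + 65423)*554172 = (1/(29 - 319032) + 65423)*554172 = (1/(-319003) + 65423)*554172 = (-1/319003 + 65423)*554172 = (20870133268/319003)*554172 = 11565643493394096/319003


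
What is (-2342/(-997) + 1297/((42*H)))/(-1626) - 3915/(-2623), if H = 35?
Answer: 9317216034173/6250738418820 ≈ 1.4906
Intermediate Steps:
(-2342/(-997) + 1297/((42*H)))/(-1626) - 3915/(-2623) = (-2342/(-997) + 1297/((42*35)))/(-1626) - 3915/(-2623) = (-2342*(-1/997) + 1297/1470)*(-1/1626) - 3915*(-1/2623) = (2342/997 + 1297*(1/1470))*(-1/1626) + 3915/2623 = (2342/997 + 1297/1470)*(-1/1626) + 3915/2623 = (4735849/1465590)*(-1/1626) + 3915/2623 = -4735849/2383049340 + 3915/2623 = 9317216034173/6250738418820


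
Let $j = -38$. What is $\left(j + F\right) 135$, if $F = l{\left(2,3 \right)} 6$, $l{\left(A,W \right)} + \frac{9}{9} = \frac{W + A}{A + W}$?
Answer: $-5130$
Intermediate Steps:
$l{\left(A,W \right)} = 0$ ($l{\left(A,W \right)} = -1 + \frac{W + A}{A + W} = -1 + \frac{A + W}{A + W} = -1 + 1 = 0$)
$F = 0$ ($F = 0 \cdot 6 = 0$)
$\left(j + F\right) 135 = \left(-38 + 0\right) 135 = \left(-38\right) 135 = -5130$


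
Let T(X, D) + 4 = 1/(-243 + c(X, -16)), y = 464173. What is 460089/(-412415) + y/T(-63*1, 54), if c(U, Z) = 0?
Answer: -46518401260782/401279795 ≈ -1.1593e+5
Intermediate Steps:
T(X, D) = -973/243 (T(X, D) = -4 + 1/(-243 + 0) = -4 + 1/(-243) = -4 - 1/243 = -973/243)
460089/(-412415) + y/T(-63*1, 54) = 460089/(-412415) + 464173/(-973/243) = 460089*(-1/412415) + 464173*(-243/973) = -460089/412415 - 112794039/973 = -46518401260782/401279795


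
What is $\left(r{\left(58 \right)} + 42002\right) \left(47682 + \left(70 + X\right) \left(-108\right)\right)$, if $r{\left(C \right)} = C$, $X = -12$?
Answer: $1742041080$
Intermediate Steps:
$\left(r{\left(58 \right)} + 42002\right) \left(47682 + \left(70 + X\right) \left(-108\right)\right) = \left(58 + 42002\right) \left(47682 + \left(70 - 12\right) \left(-108\right)\right) = 42060 \left(47682 + 58 \left(-108\right)\right) = 42060 \left(47682 - 6264\right) = 42060 \cdot 41418 = 1742041080$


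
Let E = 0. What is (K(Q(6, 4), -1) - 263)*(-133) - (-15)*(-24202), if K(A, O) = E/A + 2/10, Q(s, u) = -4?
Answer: -1640388/5 ≈ -3.2808e+5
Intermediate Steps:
K(A, O) = ⅕ (K(A, O) = 0/A + 2/10 = 0 + 2*(⅒) = 0 + ⅕ = ⅕)
(K(Q(6, 4), -1) - 263)*(-133) - (-15)*(-24202) = (⅕ - 263)*(-133) - (-15)*(-24202) = -1314/5*(-133) - 1*363030 = 174762/5 - 363030 = -1640388/5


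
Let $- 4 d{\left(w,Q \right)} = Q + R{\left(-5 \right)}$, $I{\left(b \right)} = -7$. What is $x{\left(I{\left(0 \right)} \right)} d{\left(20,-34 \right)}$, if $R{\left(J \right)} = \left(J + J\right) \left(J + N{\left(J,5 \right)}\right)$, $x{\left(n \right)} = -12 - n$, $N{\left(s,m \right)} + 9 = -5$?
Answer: $195$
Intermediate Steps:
$N{\left(s,m \right)} = -14$ ($N{\left(s,m \right)} = -9 - 5 = -14$)
$R{\left(J \right)} = 2 J \left(-14 + J\right)$ ($R{\left(J \right)} = \left(J + J\right) \left(J - 14\right) = 2 J \left(-14 + J\right)$)
$d{\left(w,Q \right)} = - \frac{95}{2} - \frac{Q}{4}$ ($d{\left(w,Q \right)} = - \frac{Q + 2 \left(-5\right) \left(-14 - 5\right)}{4} = - \frac{Q + 2 \left(-5\right) \left(-19\right)}{4} = - \frac{Q + 190}{4} = - \frac{190 + Q}{4} = - \frac{95}{2} - \frac{Q}{4}$)
$x{\left(I{\left(0 \right)} \right)} d{\left(20,-34 \right)} = \left(-12 - -7\right) \left(- \frac{95}{2} - - \frac{17}{2}\right) = \left(-12 + 7\right) \left(- \frac{95}{2} + \frac{17}{2}\right) = \left(-5\right) \left(-39\right) = 195$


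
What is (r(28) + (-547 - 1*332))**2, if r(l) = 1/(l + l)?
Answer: 2422903729/3136 ≈ 7.7261e+5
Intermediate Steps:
r(l) = 1/(2*l)
(r(28) + (-547 - 1*332))**2 = ((1/2)/28 + (-547 - 1*332))**2 = ((1/2)*(1/28) + (-547 - 332))**2 = (1/56 - 879)**2 = (-49223/56)**2 = 2422903729/3136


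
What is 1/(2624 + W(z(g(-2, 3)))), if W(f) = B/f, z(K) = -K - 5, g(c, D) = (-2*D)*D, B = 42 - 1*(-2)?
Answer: 13/34156 ≈ 0.00038061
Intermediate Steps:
B = 44 (B = 42 + 2 = 44)
g(c, D) = -2*D²
z(K) = -5 - K
W(f) = 44/f
1/(2624 + W(z(g(-2, 3)))) = 1/(2624 + 44/(-5 - (-2)*3²)) = 1/(2624 + 44/(-5 - (-2)*9)) = 1/(2624 + 44/(-5 - 1*(-18))) = 1/(2624 + 44/(-5 + 18)) = 1/(2624 + 44/13) = 1/(34156/13) = 13/34156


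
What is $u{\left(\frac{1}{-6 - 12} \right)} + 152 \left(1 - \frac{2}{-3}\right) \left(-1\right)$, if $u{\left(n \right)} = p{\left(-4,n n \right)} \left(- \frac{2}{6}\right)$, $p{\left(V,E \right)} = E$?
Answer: $- \frac{246241}{972} \approx -253.33$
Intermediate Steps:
$u{\left(n \right)} = - \frac{n^{2}}{3}$ ($u{\left(n \right)} = n n \left(- \frac{2}{6}\right) = n^{2} \left(\left(-2\right) \frac{1}{6}\right) = n^{2} \left(- \frac{1}{3}\right) = - \frac{n^{2}}{3}$)
$u{\left(\frac{1}{-6 - 12} \right)} + 152 \left(1 - \frac{2}{-3}\right) \left(-1\right) = - \frac{\left(\frac{1}{-6 - 12}\right)^{2}}{3} + 152 \left(1 - \frac{2}{-3}\right) \left(-1\right) = - \frac{\left(\frac{1}{-18}\right)^{2}}{3} + 152 \left(1 - - \frac{2}{3}\right) \left(-1\right) = - \frac{\left(- \frac{1}{18}\right)^{2}}{3} + 152 \left(1 + \frac{2}{3}\right) \left(-1\right) = \left(- \frac{1}{3}\right) \frac{1}{324} + 152 \cdot \frac{5}{3} \left(-1\right) = - \frac{1}{972} + 152 \left(- \frac{5}{3}\right) = - \frac{1}{972} - \frac{760}{3} = - \frac{246241}{972}$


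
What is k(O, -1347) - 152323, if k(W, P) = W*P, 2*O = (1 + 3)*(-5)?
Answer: -138853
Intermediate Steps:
O = -10 (O = ((1 + 3)*(-5))/2 = (4*(-5))/2 = (1/2)*(-20) = -10)
k(W, P) = P*W
k(O, -1347) - 152323 = -1347*(-10) - 152323 = 13470 - 152323 = -138853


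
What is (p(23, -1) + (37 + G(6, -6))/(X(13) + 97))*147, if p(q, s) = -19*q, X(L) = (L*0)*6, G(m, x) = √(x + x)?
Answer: -6225744/97 + 294*I*√3/97 ≈ -64183.0 + 5.2497*I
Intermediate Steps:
G(m, x) = √2*√x (G(m, x) = √(2*x) = √2*√x)
X(L) = 0 (X(L) = 0*6 = 0)
(p(23, -1) + (37 + G(6, -6))/(X(13) + 97))*147 = (-19*23 + (37 + √2*√(-6))/(0 + 97))*147 = (-437 + (37 + √2*(I*√6))/97)*147 = (-437 + (37 + 2*I*√3)*(1/97))*147 = (-437 + (37/97 + 2*I*√3/97))*147 = (-42352/97 + 2*I*√3/97)*147 = -6225744/97 + 294*I*√3/97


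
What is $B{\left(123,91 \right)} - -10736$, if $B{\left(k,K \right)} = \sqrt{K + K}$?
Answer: $10736 + \sqrt{182} \approx 10749.0$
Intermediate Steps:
$B{\left(k,K \right)} = \sqrt{2} \sqrt{K}$ ($B{\left(k,K \right)} = \sqrt{2 K} = \sqrt{2} \sqrt{K}$)
$B{\left(123,91 \right)} - -10736 = \sqrt{2} \sqrt{91} - -10736 = \sqrt{182} + 10736 = 10736 + \sqrt{182}$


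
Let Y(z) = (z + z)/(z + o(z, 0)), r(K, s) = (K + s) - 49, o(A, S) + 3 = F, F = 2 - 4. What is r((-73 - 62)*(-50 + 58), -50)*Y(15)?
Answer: -3537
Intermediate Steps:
F = -2
o(A, S) = -5 (o(A, S) = -3 - 2 = -5)
r(K, s) = -49 + K + s
Y(z) = 2*z/(-5 + z) (Y(z) = (z + z)/(z - 5) = (2*z)/(-5 + z) = 2*z/(-5 + z))
r((-73 - 62)*(-50 + 58), -50)*Y(15) = (-49 + (-73 - 62)*(-50 + 58) - 50)*(2*15/(-5 + 15)) = (-49 - 135*8 - 50)*(2*15/10) = (-49 - 1080 - 50)*(2*15*(1/10)) = -1179*3 = -3537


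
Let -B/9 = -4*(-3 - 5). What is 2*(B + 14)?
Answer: -548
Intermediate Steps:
B = -288 (B = -(-36)*(-3 - 5) = -(-36)*(-8) = -9*32 = -288)
2*(B + 14) = 2*(-288 + 14) = 2*(-274) = -548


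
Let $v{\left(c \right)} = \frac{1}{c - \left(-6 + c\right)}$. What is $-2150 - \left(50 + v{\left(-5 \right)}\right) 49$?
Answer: $- \frac{27649}{6} \approx -4608.2$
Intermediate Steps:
$v{\left(c \right)} = \frac{1}{6}$
$-2150 - \left(50 + v{\left(-5 \right)}\right) 49 = -2150 - \left(50 + \frac{1}{6}\right) 49 = -2150 - \frac{301}{6} \cdot 49 = -2150 - \frac{14749}{6} = - \frac{27649}{6}$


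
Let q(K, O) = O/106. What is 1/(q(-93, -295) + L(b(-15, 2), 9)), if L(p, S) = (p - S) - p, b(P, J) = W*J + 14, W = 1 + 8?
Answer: -106/1249 ≈ -0.084868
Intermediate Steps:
q(K, O) = O/106 (q(K, O) = O*(1/106) = O/106)
W = 9
b(P, J) = 14 + 9*J (b(P, J) = 9*J + 14 = 14 + 9*J)
L(p, S) = -S
1/(q(-93, -295) + L(b(-15, 2), 9)) = 1/((1/106)*(-295) - 1*9) = 1/(-295/106 - 9) = 1/(-1249/106) = -106/1249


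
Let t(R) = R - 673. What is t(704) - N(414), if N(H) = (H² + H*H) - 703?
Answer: -342058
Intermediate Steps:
N(H) = -703 + 2*H² (N(H) = (H² + H²) - 703 = 2*H² - 703 = -703 + 2*H²)
t(R) = -673 + R
t(704) - N(414) = (-673 + 704) - (-703 + 2*414²) = 31 - (-703 + 2*171396) = 31 - (-703 + 342792) = 31 - 1*342089 = 31 - 342089 = -342058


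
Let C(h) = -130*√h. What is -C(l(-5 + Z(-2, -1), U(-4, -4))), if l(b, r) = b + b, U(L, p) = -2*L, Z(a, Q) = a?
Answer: 130*I*√14 ≈ 486.42*I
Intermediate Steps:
l(b, r) = 2*b
-C(l(-5 + Z(-2, -1), U(-4, -4))) = -(-130)*√(2*(-5 - 2)) = -(-130)*√(2*(-7)) = -(-130)*√(-14) = -(-130)*I*√14 = 130*I*√14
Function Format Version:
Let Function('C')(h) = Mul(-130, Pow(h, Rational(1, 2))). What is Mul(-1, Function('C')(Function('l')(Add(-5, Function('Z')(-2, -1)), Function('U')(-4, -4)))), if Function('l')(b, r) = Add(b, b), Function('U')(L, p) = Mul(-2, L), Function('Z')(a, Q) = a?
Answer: Mul(130, I, Pow(14, Rational(1, 2))) ≈ Mul(486.42, I)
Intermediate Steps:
Function('l')(b, r) = Mul(2, b)
Mul(-1, Function('C')(Function('l')(Add(-5, Function('Z')(-2, -1)), Function('U')(-4, -4)))) = Mul(-1, Mul(-130, Pow(Mul(2, Add(-5, -2)), Rational(1, 2)))) = Mul(-1, Mul(-130, Pow(Mul(2, -7), Rational(1, 2)))) = Mul(-1, Mul(-130, Pow(-14, Rational(1, 2)))) = Mul(-1, Mul(-130, Mul(I, Pow(14, Rational(1, 2))))) = Mul(-1, Mul(-130, I, Pow(14, Rational(1, 2)))) = Mul(130, I, Pow(14, Rational(1, 2)))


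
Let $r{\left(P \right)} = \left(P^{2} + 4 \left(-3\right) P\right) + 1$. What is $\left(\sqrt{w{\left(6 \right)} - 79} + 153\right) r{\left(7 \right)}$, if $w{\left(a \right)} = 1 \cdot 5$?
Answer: $-5202 - 34 i \sqrt{74} \approx -5202.0 - 292.48 i$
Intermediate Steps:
$r{\left(P \right)} = 1 + P^{2} - 12 P$ ($r{\left(P \right)} = \left(P^{2} - 12 P\right) + 1 = 1 + P^{2} - 12 P$)
$w{\left(a \right)} = 5$
$\left(\sqrt{w{\left(6 \right)} - 79} + 153\right) r{\left(7 \right)} = \left(\sqrt{5 - 79} + 153\right) \left(1 + 7^{2} - 84\right) = \left(\sqrt{-74} + 153\right) \left(1 + 49 - 84\right) = \left(i \sqrt{74} + 153\right) \left(-34\right) = \left(153 + i \sqrt{74}\right) \left(-34\right) = -5202 - 34 i \sqrt{74}$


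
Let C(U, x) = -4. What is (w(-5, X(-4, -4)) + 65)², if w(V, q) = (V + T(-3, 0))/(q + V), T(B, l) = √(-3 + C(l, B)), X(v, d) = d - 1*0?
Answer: (590 - I*√7)²/81 ≈ 4297.4 - 38.543*I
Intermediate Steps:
X(v, d) = d (X(v, d) = d + 0 = d)
T(B, l) = I*√7 (T(B, l) = √(-3 - 4) = √(-7) = I*√7)
w(V, q) = (V + I*√7)/(V + q) (w(V, q) = (V + I*√7)/(q + V) = (V + I*√7)/(V + q))
(w(-5, X(-4, -4)) + 65)² = ((-5 + I*√7)/(-5 - 4) + 65)² = ((-5 + I*√7)/(-9) + 65)² = (-(-5 + I*√7)/9 + 65)² = ((5/9 - I*√7/9) + 65)² = (590/9 - I*√7/9)²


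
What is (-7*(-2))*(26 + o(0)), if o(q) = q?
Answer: 364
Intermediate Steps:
(-7*(-2))*(26 + o(0)) = (-7*(-2))*(26 + 0) = 14*26 = 364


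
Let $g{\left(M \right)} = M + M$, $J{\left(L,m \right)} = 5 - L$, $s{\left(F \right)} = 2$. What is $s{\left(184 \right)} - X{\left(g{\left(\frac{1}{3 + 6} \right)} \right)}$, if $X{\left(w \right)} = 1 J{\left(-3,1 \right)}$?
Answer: $-6$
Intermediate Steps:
$g{\left(M \right)} = 2 M$
$X{\left(w \right)} = 8$ ($X{\left(w \right)} = 1 \left(5 - -3\right) = 1 \left(5 + 3\right) = 1 \cdot 8 = 8$)
$s{\left(184 \right)} - X{\left(g{\left(\frac{1}{3 + 6} \right)} \right)} = 2 - 8 = -6$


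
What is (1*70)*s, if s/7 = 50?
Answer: 24500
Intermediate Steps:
s = 350 (s = 7*50 = 350)
(1*70)*s = (1*70)*350 = 70*350 = 24500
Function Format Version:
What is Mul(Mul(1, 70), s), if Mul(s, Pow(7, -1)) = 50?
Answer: 24500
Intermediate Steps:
s = 350 (s = Mul(7, 50) = 350)
Mul(Mul(1, 70), s) = Mul(Mul(1, 70), 350) = Mul(70, 350) = 24500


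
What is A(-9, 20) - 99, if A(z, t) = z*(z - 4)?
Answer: 18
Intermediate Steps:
A(z, t) = z*(-4 + z)
A(-9, 20) - 99 = -9*(-4 - 9) - 99 = -9*(-13) - 99 = 117 - 99 = 18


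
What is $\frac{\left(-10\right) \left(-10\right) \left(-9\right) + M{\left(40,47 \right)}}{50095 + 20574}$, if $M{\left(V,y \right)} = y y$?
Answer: $\frac{77}{4157} \approx 0.018523$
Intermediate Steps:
$M{\left(V,y \right)} = y^{2}$
$\frac{\left(-10\right) \left(-10\right) \left(-9\right) + M{\left(40,47 \right)}}{50095 + 20574} = \frac{\left(-10\right) \left(-10\right) \left(-9\right) + 47^{2}}{50095 + 20574} = \frac{100 \left(-9\right) + 2209}{70669} = \left(-900 + 2209\right) \frac{1}{70669} = 1309 \cdot \frac{1}{70669} = \frac{77}{4157}$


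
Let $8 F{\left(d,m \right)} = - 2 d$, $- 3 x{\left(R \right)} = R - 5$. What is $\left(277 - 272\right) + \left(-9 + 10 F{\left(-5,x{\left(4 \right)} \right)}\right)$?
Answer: $\frac{17}{2} \approx 8.5$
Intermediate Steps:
$x{\left(R \right)} = \frac{5}{3} - \frac{R}{3}$ ($x{\left(R \right)} = - \frac{R - 5}{3} = - \frac{-5 + R}{3} = \frac{5}{3} - \frac{R}{3}$)
$F{\left(d,m \right)} = - \frac{d}{4}$ ($F{\left(d,m \right)} = \frac{\left(-2\right) d}{8} = - \frac{d}{4}$)
$\left(277 - 272\right) + \left(-9 + 10 F{\left(-5,x{\left(4 \right)} \right)}\right) = \left(277 - 272\right) - \left(9 - 10 \left(\left(- \frac{1}{4}\right) \left(-5\right)\right)\right) = 5 + \left(-9 + 10 \cdot \frac{5}{4}\right) = 5 + \left(-9 + \frac{25}{2}\right) = 5 + \frac{7}{2} = \frac{17}{2}$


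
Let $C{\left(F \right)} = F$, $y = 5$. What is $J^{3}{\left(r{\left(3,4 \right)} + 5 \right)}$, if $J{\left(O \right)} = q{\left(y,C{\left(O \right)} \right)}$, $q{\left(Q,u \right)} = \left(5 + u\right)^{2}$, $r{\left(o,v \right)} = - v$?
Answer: $46656$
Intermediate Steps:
$J{\left(O \right)} = \left(5 + O\right)^{2}$
$J^{3}{\left(r{\left(3,4 \right)} + 5 \right)} = \left(\left(5 + \left(\left(-1\right) 4 + 5\right)\right)^{2}\right)^{3} = \left(\left(5 + \left(-4 + 5\right)\right)^{2}\right)^{3} = \left(\left(5 + 1\right)^{2}\right)^{3} = \left(6^{2}\right)^{3} = 36^{3} = 46656$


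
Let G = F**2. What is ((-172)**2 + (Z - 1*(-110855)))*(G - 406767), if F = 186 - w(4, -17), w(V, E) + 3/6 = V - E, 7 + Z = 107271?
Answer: -375891036421/4 ≈ -9.3973e+10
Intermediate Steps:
Z = 107264 (Z = -7 + 107271 = 107264)
w(V, E) = -1/2 + V - E (w(V, E) = -1/2 + (V - E) = -1/2 + V - E)
F = 331/2 (F = 186 - (-1/2 + 4 - 1*(-17)) = 186 - (-1/2 + 4 + 17) = 186 - 1*41/2 = 186 - 41/2 = 331/2 ≈ 165.50)
G = 109561/4 (G = (331/2)**2 = 109561/4 ≈ 27390.)
((-172)**2 + (Z - 1*(-110855)))*(G - 406767) = ((-172)**2 + (107264 - 1*(-110855)))*(109561/4 - 406767) = (29584 + (107264 + 110855))*(-1517507/4) = (29584 + 218119)*(-1517507/4) = 247703*(-1517507/4) = -375891036421/4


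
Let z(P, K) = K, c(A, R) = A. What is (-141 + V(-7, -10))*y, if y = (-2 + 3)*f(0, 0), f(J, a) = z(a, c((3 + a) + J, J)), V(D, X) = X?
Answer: -453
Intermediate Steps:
f(J, a) = 3 + J + a (f(J, a) = (3 + a) + J = 3 + J + a)
y = 3 (y = (-2 + 3)*(3 + 0 + 0) = 1*3 = 3)
(-141 + V(-7, -10))*y = (-141 - 10)*3 = -151*3 = -453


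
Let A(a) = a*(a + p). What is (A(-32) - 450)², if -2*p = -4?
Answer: 260100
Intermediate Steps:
p = 2 (p = -½*(-4) = 2)
A(a) = a*(2 + a) (A(a) = a*(a + 2) = a*(2 + a))
(A(-32) - 450)² = (-32*(2 - 32) - 450)² = (-32*(-30) - 450)² = (960 - 450)² = 510² = 260100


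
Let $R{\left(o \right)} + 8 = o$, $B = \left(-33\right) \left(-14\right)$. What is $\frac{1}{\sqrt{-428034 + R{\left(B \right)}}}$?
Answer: $- \frac{i \sqrt{106895}}{213790} \approx - 0.0015293 i$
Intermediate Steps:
$B = 462$
$R{\left(o \right)} = -8 + o$
$\frac{1}{\sqrt{-428034 + R{\left(B \right)}}} = \frac{1}{\sqrt{-428034 + \left(-8 + 462\right)}} = \frac{1}{\sqrt{-428034 + 454}} = \frac{1}{\sqrt{-427580}} = \frac{1}{2 i \sqrt{106895}} = - \frac{i \sqrt{106895}}{213790}$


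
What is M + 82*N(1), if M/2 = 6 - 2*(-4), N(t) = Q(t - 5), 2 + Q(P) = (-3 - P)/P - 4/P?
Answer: -149/2 ≈ -74.500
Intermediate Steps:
Q(P) = -2 - 4/P + (-3 - P)/P (Q(P) = -2 + ((-3 - P)/P - 4/P) = -2 + (-4/P + (-3 - P)/P) = -2 - 4/P + (-3 - P)/P)
N(t) = -3 - 7/(-5 + t) (N(t) = -3 - 7/(t - 5) = -3 - 7/(-5 + t))
M = 28 (M = 2*(6 - 2*(-4)) = 2*(6 + 8) = 2*14 = 28)
M + 82*N(1) = 28 + 82*((8 - 3*1)/(-5 + 1)) = 28 + 82*((8 - 3)/(-4)) = 28 + 82*(-¼*5) = 28 + 82*(-5/4) = 28 - 205/2 = -149/2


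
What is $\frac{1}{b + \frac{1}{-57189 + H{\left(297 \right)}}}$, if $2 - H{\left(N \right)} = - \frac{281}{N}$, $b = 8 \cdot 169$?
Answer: $\frac{16984258}{22962716519} \approx 0.00073965$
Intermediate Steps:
$b = 1352$
$H{\left(N \right)} = 2 + \frac{281}{N}$ ($H{\left(N \right)} = 2 - - \frac{281}{N} = 2 + \frac{281}{N}$)
$\frac{1}{b + \frac{1}{-57189 + H{\left(297 \right)}}} = \frac{1}{1352 + \frac{1}{-57189 + \left(2 + \frac{281}{297}\right)}} = \frac{1}{1352 + \frac{1}{-57189 + \frac{875}{297}}} = \frac{1}{1352 + \frac{1}{- \frac{16984258}{297}}} = \frac{1}{1352 - \frac{297}{16984258}} = \frac{1}{\frac{22962716519}{16984258}} = \frac{16984258}{22962716519}$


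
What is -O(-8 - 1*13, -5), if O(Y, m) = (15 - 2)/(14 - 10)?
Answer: -13/4 ≈ -3.2500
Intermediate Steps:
O(Y, m) = 13/4
-O(-8 - 1*13, -5) = -1*13/4 = -13/4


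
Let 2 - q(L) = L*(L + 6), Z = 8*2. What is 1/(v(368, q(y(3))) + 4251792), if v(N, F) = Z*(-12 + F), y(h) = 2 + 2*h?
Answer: 1/4249840 ≈ 2.3530e-7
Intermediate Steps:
Z = 16
q(L) = 2 - L*(6 + L) (q(L) = 2 - L*(L + 6) = 2 - L*(6 + L))
v(N, F) = -192 + 16*F (v(N, F) = 16*(-12 + F) = -192 + 16*F)
1/(v(368, q(y(3))) + 4251792) = 1/((-192 + 16*(2 - (2 + 2*3)**2 - 6*(2 + 2*3))) + 4251792) = 1/((-192 + 16*(2 - (2 + 6)**2 - 6*(2 + 6))) + 4251792) = 1/((-192 + 16*(2 - 1*8**2 - 6*8)) + 4251792) = 1/((-192 + 16*(2 - 1*64 - 48)) + 4251792) = 1/((-192 + 16*(2 - 64 - 48)) + 4251792) = 1/((-192 + 16*(-110)) + 4251792) = 1/((-192 - 1760) + 4251792) = 1/(-1952 + 4251792) = 1/4249840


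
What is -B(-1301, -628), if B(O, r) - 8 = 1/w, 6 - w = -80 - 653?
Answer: -5913/739 ≈ -8.0014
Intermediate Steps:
w = 739 (w = 6 - (-80 - 653) = 6 - 1*(-733) = 6 + 733 = 739)
B(O, r) = 5913/739 (B(O, r) = 8 + 1/739 = 5913/739)
-B(-1301, -628) = -1*5913/739 = -5913/739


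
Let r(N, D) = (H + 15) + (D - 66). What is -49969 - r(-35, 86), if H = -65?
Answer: -49939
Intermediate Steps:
r(N, D) = -116 + D (r(N, D) = (-65 + 15) + (D - 66) = -50 + (-66 + D) = -116 + D)
-49969 - r(-35, 86) = -49969 - (-116 + 86) = -49969 - 1*(-30) = -49969 + 30 = -49939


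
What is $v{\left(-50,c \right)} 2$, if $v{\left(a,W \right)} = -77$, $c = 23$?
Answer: $-154$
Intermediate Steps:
$v{\left(-50,c \right)} 2 = \left(-77\right) 2 = -154$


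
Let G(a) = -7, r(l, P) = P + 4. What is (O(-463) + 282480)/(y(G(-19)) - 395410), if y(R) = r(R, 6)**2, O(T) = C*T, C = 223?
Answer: -179231/395310 ≈ -0.45339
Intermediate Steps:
O(T) = 223*T
r(l, P) = 4 + P
y(R) = 100 (y(R) = (4 + 6)**2 = 10**2 = 100)
(O(-463) + 282480)/(y(G(-19)) - 395410) = (223*(-463) + 282480)/(100 - 395410) = (-103249 + 282480)/(-395310) = 179231*(-1/395310) = -179231/395310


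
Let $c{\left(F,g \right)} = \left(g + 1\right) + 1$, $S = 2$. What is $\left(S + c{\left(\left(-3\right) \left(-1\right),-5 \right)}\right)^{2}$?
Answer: $1$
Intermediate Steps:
$c{\left(F,g \right)} = 2 + g$ ($c{\left(F,g \right)} = \left(1 + g\right) + 1 = 2 + g$)
$\left(S + c{\left(\left(-3\right) \left(-1\right),-5 \right)}\right)^{2} = \left(2 + \left(2 - 5\right)\right)^{2} = \left(2 - 3\right)^{2} = \left(-1\right)^{2} = 1$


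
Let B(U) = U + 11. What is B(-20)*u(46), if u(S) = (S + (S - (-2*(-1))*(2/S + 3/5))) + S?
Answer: -141498/115 ≈ -1230.4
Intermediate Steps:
B(U) = 11 + U
u(S) = -6/5 - 4/S + 3*S (u(S) = (S + (S - 2*(2/S + 3*(⅕)))) + S = (S + (S - 2*(2/S + ⅗))) + S = (S + (S - 2*(⅗ + 2/S))) + S = (S + (S - (6/5 + 4/S))) + S = (S + (S + (-6/5 - 4/S))) + S = (S + (-6/5 + S - 4/S)) + S = (-6/5 - 4/S + 2*S) + S = -6/5 - 4/S + 3*S)
B(-20)*u(46) = (11 - 20)*(-6/5 - 4/46 + 3*46) = -9*(-6/5 - 4*1/46 + 138) = -9*(-6/5 - 2/23 + 138) = -9*15722/115 = -141498/115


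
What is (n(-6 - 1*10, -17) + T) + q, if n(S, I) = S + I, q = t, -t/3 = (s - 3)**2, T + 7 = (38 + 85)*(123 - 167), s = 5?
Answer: -5464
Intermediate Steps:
T = -5419 (T = -7 + (38 + 85)*(123 - 167) = -7 + 123*(-44) = -7 - 5412 = -5419)
t = -12 (t = -3*(5 - 3)**2 = -3*2**2 = -3*4 = -12)
q = -12
n(S, I) = I + S
(n(-6 - 1*10, -17) + T) + q = ((-17 + (-6 - 1*10)) - 5419) - 12 = ((-17 + (-6 - 10)) - 5419) - 12 = ((-17 - 16) - 5419) - 12 = (-33 - 5419) - 12 = -5452 - 12 = -5464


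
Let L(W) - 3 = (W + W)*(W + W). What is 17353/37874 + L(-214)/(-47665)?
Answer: -6110893693/1805264210 ≈ -3.3850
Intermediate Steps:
L(W) = 3 + 4*W² (L(W) = 3 + (W + W)*(W + W) = 3 + (2*W)*(2*W) = 3 + 4*W²)
17353/37874 + L(-214)/(-47665) = 17353/37874 + (3 + 4*(-214)²)/(-47665) = 17353*(1/37874) + (3 + 4*45796)*(-1/47665) = 17353/37874 + (3 + 183184)*(-1/47665) = 17353/37874 + 183187*(-1/47665) = 17353/37874 - 183187/47665 = -6110893693/1805264210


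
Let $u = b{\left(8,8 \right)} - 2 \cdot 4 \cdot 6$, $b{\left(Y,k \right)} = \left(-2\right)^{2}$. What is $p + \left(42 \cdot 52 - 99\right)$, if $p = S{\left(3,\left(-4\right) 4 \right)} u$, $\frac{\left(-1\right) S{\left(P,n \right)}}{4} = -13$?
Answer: $-203$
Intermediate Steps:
$b{\left(Y,k \right)} = 4$
$S{\left(P,n \right)} = 52$ ($S{\left(P,n \right)} = \left(-4\right) \left(-13\right) = 52$)
$u = -44$ ($u = 4 - 2 \cdot 4 \cdot 6 = 4 - 8 \cdot 6 = 4 - 48 = -44$)
$p = -2288$ ($p = 52 \left(-44\right) = -2288$)
$p + \left(42 \cdot 52 - 99\right) = -2288 + \left(42 \cdot 52 - 99\right) = -2288 + \left(2184 - 99\right) = -2288 + 2085 = -203$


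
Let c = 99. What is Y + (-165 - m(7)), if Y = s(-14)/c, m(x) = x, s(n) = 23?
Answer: -17005/99 ≈ -171.77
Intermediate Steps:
Y = 23/99 ≈ 0.23232
Y + (-165 - m(7)) = 23/99 + (-165 - 1*7) = 23/99 + (-165 - 7) = 23/99 - 172 = -17005/99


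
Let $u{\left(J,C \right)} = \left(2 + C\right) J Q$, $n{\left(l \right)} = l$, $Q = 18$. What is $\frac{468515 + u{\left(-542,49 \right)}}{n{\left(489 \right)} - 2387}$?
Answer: $\frac{29041}{1898} \approx 15.301$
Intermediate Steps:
$u{\left(J,C \right)} = 18 J \left(2 + C\right)$ ($u{\left(J,C \right)} = \left(2 + C\right) J 18 = J \left(2 + C\right) 18 = 18 J \left(2 + C\right)$)
$\frac{468515 + u{\left(-542,49 \right)}}{n{\left(489 \right)} - 2387} = \frac{468515 + 18 \left(-542\right) \left(2 + 49\right)}{489 - 2387} = \frac{468515 + 18 \left(-542\right) 51}{-1898} = \left(468515 - 497556\right) \left(- \frac{1}{1898}\right) = \left(-29041\right) \left(- \frac{1}{1898}\right) = \frac{29041}{1898}$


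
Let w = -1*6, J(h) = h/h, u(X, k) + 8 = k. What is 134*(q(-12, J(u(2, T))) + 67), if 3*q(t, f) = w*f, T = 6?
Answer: 8710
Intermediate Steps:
u(X, k) = -8 + k
J(h) = 1
w = -6
q(t, f) = -2*f (q(t, f) = (-6*f)/3 = -2*f)
134*(q(-12, J(u(2, T))) + 67) = 134*(-2*1 + 67) = 134*(-2 + 67) = 134*65 = 8710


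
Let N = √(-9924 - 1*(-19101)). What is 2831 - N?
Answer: 2831 - √9177 ≈ 2735.2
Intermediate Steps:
N = √9177 (N = √(-9924 + 19101) = √9177 ≈ 95.797)
2831 - N = 2831 - √9177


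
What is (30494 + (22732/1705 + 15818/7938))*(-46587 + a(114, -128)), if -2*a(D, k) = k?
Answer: -9605186395548509/6767145 ≈ -1.4194e+9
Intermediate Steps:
a(D, k) = -k/2
(30494 + (22732/1705 + 15818/7938))*(-46587 + a(114, -128)) = (30494 + (22732/1705 + 15818/7938))*(-46587 - ½*(-128)) = (30494 + (22732*(1/1705) + 15818*(1/7938)))*(-46587 + 64) = (30494 + (22732/1705 + 7909/3969))*(-46523) = (30494 + 103708153/6767145)*(-46523) = (206461027783/6767145)*(-46523) = -9605186395548509/6767145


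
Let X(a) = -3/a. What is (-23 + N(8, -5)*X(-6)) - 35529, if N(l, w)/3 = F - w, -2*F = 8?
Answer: -71101/2 ≈ -35551.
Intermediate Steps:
F = -4 (F = -1/2*8 = -4)
N(l, w) = -12 - 3*w (N(l, w) = 3*(-4 - w) = -12 - 3*w)
(-23 + N(8, -5)*X(-6)) - 35529 = (-23 + (-12 - 3*(-5))*(-3/(-6))) - 35529 = (-23 + (-12 + 15)*(-3*(-1/6))) - 35529 = (-23 + 3*(1/2)) - 35529 = (-23 + 3/2) - 35529 = -43/2 - 35529 = -71101/2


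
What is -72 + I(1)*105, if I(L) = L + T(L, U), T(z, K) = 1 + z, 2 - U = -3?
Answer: 243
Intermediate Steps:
U = 5 (U = 2 - 1*(-3) = 2 + 3 = 5)
I(L) = 1 + 2*L (I(L) = L + (1 + L) = 1 + 2*L)
-72 + I(1)*105 = -72 + (1 + 2*1)*105 = -72 + (1 + 2)*105 = -72 + 3*105 = -72 + 315 = 243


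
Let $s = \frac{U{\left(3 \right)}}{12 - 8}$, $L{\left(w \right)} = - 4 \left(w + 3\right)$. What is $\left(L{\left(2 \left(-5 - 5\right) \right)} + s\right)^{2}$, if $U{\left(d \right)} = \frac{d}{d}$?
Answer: $\frac{74529}{16} \approx 4658.1$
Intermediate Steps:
$U{\left(d \right)} = 1$
$L{\left(w \right)} = -12 - 4 w$ ($L{\left(w \right)} = - 4 \left(3 + w\right) = -12 - 4 w$)
$s = \frac{1}{4}$ ($s = 1 \frac{1}{12 - 8} = 1 \cdot \frac{1}{4} = \frac{1}{4} \approx 0.25$)
$\left(L{\left(2 \left(-5 - 5\right) \right)} + s\right)^{2} = \left(\left(-12 - 4 \cdot 2 \left(-5 - 5\right)\right) + \frac{1}{4}\right)^{2} = \left(\left(-12 - 4 \cdot 2 \left(-10\right)\right) + \frac{1}{4}\right)^{2} = \left(\left(-12 - -80\right) + \frac{1}{4}\right)^{2} = \left(\left(-12 + 80\right) + \frac{1}{4}\right)^{2} = \left(68 + \frac{1}{4}\right)^{2} = \left(\frac{273}{4}\right)^{2} = \frac{74529}{16}$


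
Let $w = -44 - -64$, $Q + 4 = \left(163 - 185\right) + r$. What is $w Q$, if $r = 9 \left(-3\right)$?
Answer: $-1060$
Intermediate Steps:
$r = -27$
$Q = -53$ ($Q = -4 + \left(\left(163 - 185\right) - 27\right) = -4 - 49 = -53$)
$w = 20$ ($w = -44 + 64 = 20$)
$w Q = 20 \left(-53\right) = -1060$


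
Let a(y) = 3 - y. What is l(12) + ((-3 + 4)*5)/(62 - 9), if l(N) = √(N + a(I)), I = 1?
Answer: 5/53 + √14 ≈ 3.8360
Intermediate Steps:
l(N) = √(2 + N) (l(N) = √(N + (3 - 1*1)) = √(N + (3 - 1)) = √(N + 2) = √(2 + N))
l(12) + ((-3 + 4)*5)/(62 - 9) = √(2 + 12) + ((-3 + 4)*5)/(62 - 9) = √14 + (1*5)/53 = √14 + (1/53)*5 = √14 + 5/53 = 5/53 + √14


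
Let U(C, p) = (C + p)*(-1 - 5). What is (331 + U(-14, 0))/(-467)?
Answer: -415/467 ≈ -0.88865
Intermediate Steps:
U(C, p) = -6*C - 6*p (U(C, p) = (C + p)*(-6) = -6*C - 6*p)
(331 + U(-14, 0))/(-467) = (331 + (-6*(-14) - 6*0))/(-467) = -(331 + (84 + 0))/467 = -(331 + 84)/467 = -1/467*415 = -415/467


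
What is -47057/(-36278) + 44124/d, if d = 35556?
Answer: 272824097/107491714 ≈ 2.5381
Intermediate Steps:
-47057/(-36278) + 44124/d = -47057/(-36278) + 44124/35556 = -47057*(-1/36278) + 44124*(1/35556) = 47057/36278 + 3677/2963 = 272824097/107491714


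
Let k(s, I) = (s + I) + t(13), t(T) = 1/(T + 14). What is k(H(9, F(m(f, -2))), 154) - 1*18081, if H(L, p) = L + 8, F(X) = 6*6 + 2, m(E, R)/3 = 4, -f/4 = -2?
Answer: -483569/27 ≈ -17910.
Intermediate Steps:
f = 8 (f = -4*(-2) = 8)
m(E, R) = 12 (m(E, R) = 3*4 = 12)
t(T) = 1/(14 + T)
F(X) = 38 (F(X) = 36 + 2 = 38)
H(L, p) = 8 + L
k(s, I) = 1/27 + I + s (k(s, I) = (s + I) + 1/(14 + 13) = (I + s) + 1/27 = 1/27 + I + s)
k(H(9, F(m(f, -2))), 154) - 1*18081 = (1/27 + 154 + (8 + 9)) - 1*18081 = (1/27 + 154 + 17) - 18081 = 4618/27 - 18081 = -483569/27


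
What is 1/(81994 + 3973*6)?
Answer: 1/105832 ≈ 9.4489e-6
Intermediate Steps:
1/(81994 + 3973*6) = 1/(81994 + 23838) = 1/105832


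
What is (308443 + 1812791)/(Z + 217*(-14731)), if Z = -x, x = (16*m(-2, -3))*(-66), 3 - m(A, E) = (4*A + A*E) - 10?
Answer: -2121234/3180787 ≈ -0.66689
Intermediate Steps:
m(A, E) = 13 - 4*A - A*E (m(A, E) = 3 - ((4*A + A*E) - 10) = 3 - (-10 + 4*A + A*E) = 3 + (10 - 4*A - A*E) = 13 - 4*A - A*E)
x = -15840 (x = (16*(13 - 4*(-2) - 1*(-2)*(-3)))*(-66) = (16*(13 + 8 - 6))*(-66) = (16*15)*(-66) = 240*(-66) = -15840)
Z = 15840 (Z = -1*(-15840) = 15840)
(308443 + 1812791)/(Z + 217*(-14731)) = (308443 + 1812791)/(15840 + 217*(-14731)) = 2121234/(15840 - 3196627) = 2121234/(-3180787) = 2121234*(-1/3180787) = -2121234/3180787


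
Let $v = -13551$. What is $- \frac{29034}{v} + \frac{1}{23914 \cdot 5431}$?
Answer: $\frac{1256948971769}{586654110878} \approx 2.1426$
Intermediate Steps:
$- \frac{29034}{v} + \frac{1}{23914 \cdot 5431} = - \frac{29034}{-13551} + \frac{1}{23914 \cdot 5431} = \left(-29034\right) \left(- \frac{1}{13551}\right) + \frac{1}{23914} \cdot \frac{1}{5431} = \frac{9678}{4517} + \frac{1}{129876934} = \frac{1256948971769}{586654110878}$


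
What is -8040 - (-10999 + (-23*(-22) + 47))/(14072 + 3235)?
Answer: -46379278/5769 ≈ -8039.4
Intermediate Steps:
-8040 - (-10999 + (-23*(-22) + 47))/(14072 + 3235) = -8040 - (-10999 + (506 + 47))/17307 = -8040 - (-10999 + 553)/17307 = -8040 - (-10446)/17307 = -8040 - 1*(-3482/5769) = -8040 + 3482/5769 = -46379278/5769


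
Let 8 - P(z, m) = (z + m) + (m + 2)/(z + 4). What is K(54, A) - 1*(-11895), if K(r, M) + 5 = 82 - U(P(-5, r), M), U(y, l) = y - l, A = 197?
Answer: 12154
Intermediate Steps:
P(z, m) = 8 - m - z - (2 + m)/(4 + z) (P(z, m) = 8 - ((z + m) + (m + 2)/(z + 4)) = 8 - ((m + z) + (2 + m)/(4 + z)) = 8 - (m + z + (2 + m)/(4 + z)) = 8 + (-m - z - (2 + m)/(4 + z)) = 8 - m - z - (2 + m)/(4 + z))
K(r, M) = 62 + M (K(r, M) = -5 + (82 - ((30 - 1*(-5)² - 5*r + 4*(-5) - 1*r*(-5))/(4 - 5) - M)) = -5 + (82 - ((30 - 1*25 - 5*r - 20 + 5*r)/(-1) - M)) = -5 + (82 - (-(30 - 25 - 5*r - 20 + 5*r) - M)) = -5 + (82 - (-1*(-15) - M)) = -5 + (82 - (15 - M)) = -5 + (82 + (-15 + M)) = -5 + (67 + M) = 62 + M)
K(54, A) - 1*(-11895) = (62 + 197) - 1*(-11895) = 259 + 11895 = 12154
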